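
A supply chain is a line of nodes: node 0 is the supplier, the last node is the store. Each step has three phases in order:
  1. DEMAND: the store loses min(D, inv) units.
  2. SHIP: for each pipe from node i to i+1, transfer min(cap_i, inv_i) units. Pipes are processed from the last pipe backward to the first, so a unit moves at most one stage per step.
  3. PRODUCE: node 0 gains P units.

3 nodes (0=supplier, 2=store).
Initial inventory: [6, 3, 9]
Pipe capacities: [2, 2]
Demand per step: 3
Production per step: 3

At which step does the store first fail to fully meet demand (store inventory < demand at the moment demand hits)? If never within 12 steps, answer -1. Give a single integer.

Step 1: demand=3,sold=3 ship[1->2]=2 ship[0->1]=2 prod=3 -> [7 3 8]
Step 2: demand=3,sold=3 ship[1->2]=2 ship[0->1]=2 prod=3 -> [8 3 7]
Step 3: demand=3,sold=3 ship[1->2]=2 ship[0->1]=2 prod=3 -> [9 3 6]
Step 4: demand=3,sold=3 ship[1->2]=2 ship[0->1]=2 prod=3 -> [10 3 5]
Step 5: demand=3,sold=3 ship[1->2]=2 ship[0->1]=2 prod=3 -> [11 3 4]
Step 6: demand=3,sold=3 ship[1->2]=2 ship[0->1]=2 prod=3 -> [12 3 3]
Step 7: demand=3,sold=3 ship[1->2]=2 ship[0->1]=2 prod=3 -> [13 3 2]
Step 8: demand=3,sold=2 ship[1->2]=2 ship[0->1]=2 prod=3 -> [14 3 2]
Step 9: demand=3,sold=2 ship[1->2]=2 ship[0->1]=2 prod=3 -> [15 3 2]
Step 10: demand=3,sold=2 ship[1->2]=2 ship[0->1]=2 prod=3 -> [16 3 2]
Step 11: demand=3,sold=2 ship[1->2]=2 ship[0->1]=2 prod=3 -> [17 3 2]
Step 12: demand=3,sold=2 ship[1->2]=2 ship[0->1]=2 prod=3 -> [18 3 2]
First stockout at step 8

8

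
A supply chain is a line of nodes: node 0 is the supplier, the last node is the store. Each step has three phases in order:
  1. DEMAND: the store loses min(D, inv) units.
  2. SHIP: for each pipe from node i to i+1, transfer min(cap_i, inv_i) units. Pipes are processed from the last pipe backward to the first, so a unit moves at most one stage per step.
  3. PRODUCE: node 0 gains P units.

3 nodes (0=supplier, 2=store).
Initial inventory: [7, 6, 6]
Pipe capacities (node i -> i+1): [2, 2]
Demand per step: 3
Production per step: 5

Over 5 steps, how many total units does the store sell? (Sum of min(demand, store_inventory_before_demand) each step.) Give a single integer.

Answer: 14

Derivation:
Step 1: sold=3 (running total=3) -> [10 6 5]
Step 2: sold=3 (running total=6) -> [13 6 4]
Step 3: sold=3 (running total=9) -> [16 6 3]
Step 4: sold=3 (running total=12) -> [19 6 2]
Step 5: sold=2 (running total=14) -> [22 6 2]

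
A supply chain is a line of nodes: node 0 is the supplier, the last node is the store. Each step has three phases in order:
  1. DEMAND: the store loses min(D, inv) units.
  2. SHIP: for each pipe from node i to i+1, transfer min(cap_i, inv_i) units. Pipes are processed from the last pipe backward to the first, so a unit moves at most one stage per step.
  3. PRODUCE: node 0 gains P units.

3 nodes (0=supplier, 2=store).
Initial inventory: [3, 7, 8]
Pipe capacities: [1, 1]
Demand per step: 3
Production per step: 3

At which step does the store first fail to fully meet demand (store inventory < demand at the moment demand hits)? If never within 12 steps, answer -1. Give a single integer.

Step 1: demand=3,sold=3 ship[1->2]=1 ship[0->1]=1 prod=3 -> [5 7 6]
Step 2: demand=3,sold=3 ship[1->2]=1 ship[0->1]=1 prod=3 -> [7 7 4]
Step 3: demand=3,sold=3 ship[1->2]=1 ship[0->1]=1 prod=3 -> [9 7 2]
Step 4: demand=3,sold=2 ship[1->2]=1 ship[0->1]=1 prod=3 -> [11 7 1]
Step 5: demand=3,sold=1 ship[1->2]=1 ship[0->1]=1 prod=3 -> [13 7 1]
Step 6: demand=3,sold=1 ship[1->2]=1 ship[0->1]=1 prod=3 -> [15 7 1]
Step 7: demand=3,sold=1 ship[1->2]=1 ship[0->1]=1 prod=3 -> [17 7 1]
Step 8: demand=3,sold=1 ship[1->2]=1 ship[0->1]=1 prod=3 -> [19 7 1]
Step 9: demand=3,sold=1 ship[1->2]=1 ship[0->1]=1 prod=3 -> [21 7 1]
Step 10: demand=3,sold=1 ship[1->2]=1 ship[0->1]=1 prod=3 -> [23 7 1]
Step 11: demand=3,sold=1 ship[1->2]=1 ship[0->1]=1 prod=3 -> [25 7 1]
Step 12: demand=3,sold=1 ship[1->2]=1 ship[0->1]=1 prod=3 -> [27 7 1]
First stockout at step 4

4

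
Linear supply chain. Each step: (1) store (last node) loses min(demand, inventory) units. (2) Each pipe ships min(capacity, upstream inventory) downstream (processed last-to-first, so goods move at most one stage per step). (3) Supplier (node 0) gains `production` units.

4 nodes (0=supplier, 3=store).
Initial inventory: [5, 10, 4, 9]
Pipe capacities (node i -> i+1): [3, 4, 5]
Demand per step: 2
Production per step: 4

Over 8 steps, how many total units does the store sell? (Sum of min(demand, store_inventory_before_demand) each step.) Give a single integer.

Answer: 16

Derivation:
Step 1: sold=2 (running total=2) -> [6 9 4 11]
Step 2: sold=2 (running total=4) -> [7 8 4 13]
Step 3: sold=2 (running total=6) -> [8 7 4 15]
Step 4: sold=2 (running total=8) -> [9 6 4 17]
Step 5: sold=2 (running total=10) -> [10 5 4 19]
Step 6: sold=2 (running total=12) -> [11 4 4 21]
Step 7: sold=2 (running total=14) -> [12 3 4 23]
Step 8: sold=2 (running total=16) -> [13 3 3 25]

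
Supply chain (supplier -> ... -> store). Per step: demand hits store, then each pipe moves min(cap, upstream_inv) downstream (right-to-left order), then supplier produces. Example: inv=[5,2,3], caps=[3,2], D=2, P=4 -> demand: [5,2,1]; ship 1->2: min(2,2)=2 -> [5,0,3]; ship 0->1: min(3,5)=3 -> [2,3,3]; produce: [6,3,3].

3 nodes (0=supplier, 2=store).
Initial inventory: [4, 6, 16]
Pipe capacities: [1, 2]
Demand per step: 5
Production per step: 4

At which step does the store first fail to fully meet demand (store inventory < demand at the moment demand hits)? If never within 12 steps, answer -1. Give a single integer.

Step 1: demand=5,sold=5 ship[1->2]=2 ship[0->1]=1 prod=4 -> [7 5 13]
Step 2: demand=5,sold=5 ship[1->2]=2 ship[0->1]=1 prod=4 -> [10 4 10]
Step 3: demand=5,sold=5 ship[1->2]=2 ship[0->1]=1 prod=4 -> [13 3 7]
Step 4: demand=5,sold=5 ship[1->2]=2 ship[0->1]=1 prod=4 -> [16 2 4]
Step 5: demand=5,sold=4 ship[1->2]=2 ship[0->1]=1 prod=4 -> [19 1 2]
Step 6: demand=5,sold=2 ship[1->2]=1 ship[0->1]=1 prod=4 -> [22 1 1]
Step 7: demand=5,sold=1 ship[1->2]=1 ship[0->1]=1 prod=4 -> [25 1 1]
Step 8: demand=5,sold=1 ship[1->2]=1 ship[0->1]=1 prod=4 -> [28 1 1]
Step 9: demand=5,sold=1 ship[1->2]=1 ship[0->1]=1 prod=4 -> [31 1 1]
Step 10: demand=5,sold=1 ship[1->2]=1 ship[0->1]=1 prod=4 -> [34 1 1]
Step 11: demand=5,sold=1 ship[1->2]=1 ship[0->1]=1 prod=4 -> [37 1 1]
Step 12: demand=5,sold=1 ship[1->2]=1 ship[0->1]=1 prod=4 -> [40 1 1]
First stockout at step 5

5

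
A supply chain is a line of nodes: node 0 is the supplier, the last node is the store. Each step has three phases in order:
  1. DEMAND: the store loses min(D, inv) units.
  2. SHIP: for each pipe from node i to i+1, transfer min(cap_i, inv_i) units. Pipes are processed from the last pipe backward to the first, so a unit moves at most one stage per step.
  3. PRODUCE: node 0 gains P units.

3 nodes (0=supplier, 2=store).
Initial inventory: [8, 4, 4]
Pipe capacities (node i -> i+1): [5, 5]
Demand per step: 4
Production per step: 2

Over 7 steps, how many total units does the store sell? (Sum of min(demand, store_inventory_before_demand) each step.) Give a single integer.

Answer: 24

Derivation:
Step 1: sold=4 (running total=4) -> [5 5 4]
Step 2: sold=4 (running total=8) -> [2 5 5]
Step 3: sold=4 (running total=12) -> [2 2 6]
Step 4: sold=4 (running total=16) -> [2 2 4]
Step 5: sold=4 (running total=20) -> [2 2 2]
Step 6: sold=2 (running total=22) -> [2 2 2]
Step 7: sold=2 (running total=24) -> [2 2 2]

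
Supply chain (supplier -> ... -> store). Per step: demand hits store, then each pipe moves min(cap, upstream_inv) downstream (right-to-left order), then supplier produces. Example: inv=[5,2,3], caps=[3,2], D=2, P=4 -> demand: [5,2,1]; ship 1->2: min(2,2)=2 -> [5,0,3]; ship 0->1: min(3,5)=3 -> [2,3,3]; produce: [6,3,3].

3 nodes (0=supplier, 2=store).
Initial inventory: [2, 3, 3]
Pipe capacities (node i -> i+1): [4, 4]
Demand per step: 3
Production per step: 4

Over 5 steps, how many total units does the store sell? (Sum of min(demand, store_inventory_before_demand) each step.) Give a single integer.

Answer: 14

Derivation:
Step 1: sold=3 (running total=3) -> [4 2 3]
Step 2: sold=3 (running total=6) -> [4 4 2]
Step 3: sold=2 (running total=8) -> [4 4 4]
Step 4: sold=3 (running total=11) -> [4 4 5]
Step 5: sold=3 (running total=14) -> [4 4 6]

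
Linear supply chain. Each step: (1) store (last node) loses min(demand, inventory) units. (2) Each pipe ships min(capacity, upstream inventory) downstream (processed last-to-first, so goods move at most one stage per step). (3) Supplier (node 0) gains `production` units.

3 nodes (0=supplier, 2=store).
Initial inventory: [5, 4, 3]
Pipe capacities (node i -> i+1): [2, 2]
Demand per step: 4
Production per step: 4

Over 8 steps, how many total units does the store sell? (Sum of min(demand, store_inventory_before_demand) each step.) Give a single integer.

Step 1: sold=3 (running total=3) -> [7 4 2]
Step 2: sold=2 (running total=5) -> [9 4 2]
Step 3: sold=2 (running total=7) -> [11 4 2]
Step 4: sold=2 (running total=9) -> [13 4 2]
Step 5: sold=2 (running total=11) -> [15 4 2]
Step 6: sold=2 (running total=13) -> [17 4 2]
Step 7: sold=2 (running total=15) -> [19 4 2]
Step 8: sold=2 (running total=17) -> [21 4 2]

Answer: 17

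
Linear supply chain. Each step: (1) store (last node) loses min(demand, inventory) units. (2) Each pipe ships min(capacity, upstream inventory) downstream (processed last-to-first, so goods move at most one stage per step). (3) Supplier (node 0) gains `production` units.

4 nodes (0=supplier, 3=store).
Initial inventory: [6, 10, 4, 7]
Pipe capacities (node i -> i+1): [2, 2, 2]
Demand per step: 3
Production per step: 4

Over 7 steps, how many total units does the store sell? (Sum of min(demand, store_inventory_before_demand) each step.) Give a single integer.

Answer: 19

Derivation:
Step 1: sold=3 (running total=3) -> [8 10 4 6]
Step 2: sold=3 (running total=6) -> [10 10 4 5]
Step 3: sold=3 (running total=9) -> [12 10 4 4]
Step 4: sold=3 (running total=12) -> [14 10 4 3]
Step 5: sold=3 (running total=15) -> [16 10 4 2]
Step 6: sold=2 (running total=17) -> [18 10 4 2]
Step 7: sold=2 (running total=19) -> [20 10 4 2]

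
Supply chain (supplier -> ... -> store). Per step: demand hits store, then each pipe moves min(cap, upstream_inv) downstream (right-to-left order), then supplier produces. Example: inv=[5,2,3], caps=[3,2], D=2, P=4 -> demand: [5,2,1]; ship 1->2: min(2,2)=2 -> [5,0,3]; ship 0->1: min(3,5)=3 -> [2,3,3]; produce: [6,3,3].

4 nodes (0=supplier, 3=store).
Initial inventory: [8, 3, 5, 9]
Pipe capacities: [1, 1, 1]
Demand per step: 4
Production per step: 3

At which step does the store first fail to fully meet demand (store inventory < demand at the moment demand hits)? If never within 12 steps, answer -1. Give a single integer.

Step 1: demand=4,sold=4 ship[2->3]=1 ship[1->2]=1 ship[0->1]=1 prod=3 -> [10 3 5 6]
Step 2: demand=4,sold=4 ship[2->3]=1 ship[1->2]=1 ship[0->1]=1 prod=3 -> [12 3 5 3]
Step 3: demand=4,sold=3 ship[2->3]=1 ship[1->2]=1 ship[0->1]=1 prod=3 -> [14 3 5 1]
Step 4: demand=4,sold=1 ship[2->3]=1 ship[1->2]=1 ship[0->1]=1 prod=3 -> [16 3 5 1]
Step 5: demand=4,sold=1 ship[2->3]=1 ship[1->2]=1 ship[0->1]=1 prod=3 -> [18 3 5 1]
Step 6: demand=4,sold=1 ship[2->3]=1 ship[1->2]=1 ship[0->1]=1 prod=3 -> [20 3 5 1]
Step 7: demand=4,sold=1 ship[2->3]=1 ship[1->2]=1 ship[0->1]=1 prod=3 -> [22 3 5 1]
Step 8: demand=4,sold=1 ship[2->3]=1 ship[1->2]=1 ship[0->1]=1 prod=3 -> [24 3 5 1]
Step 9: demand=4,sold=1 ship[2->3]=1 ship[1->2]=1 ship[0->1]=1 prod=3 -> [26 3 5 1]
Step 10: demand=4,sold=1 ship[2->3]=1 ship[1->2]=1 ship[0->1]=1 prod=3 -> [28 3 5 1]
Step 11: demand=4,sold=1 ship[2->3]=1 ship[1->2]=1 ship[0->1]=1 prod=3 -> [30 3 5 1]
Step 12: demand=4,sold=1 ship[2->3]=1 ship[1->2]=1 ship[0->1]=1 prod=3 -> [32 3 5 1]
First stockout at step 3

3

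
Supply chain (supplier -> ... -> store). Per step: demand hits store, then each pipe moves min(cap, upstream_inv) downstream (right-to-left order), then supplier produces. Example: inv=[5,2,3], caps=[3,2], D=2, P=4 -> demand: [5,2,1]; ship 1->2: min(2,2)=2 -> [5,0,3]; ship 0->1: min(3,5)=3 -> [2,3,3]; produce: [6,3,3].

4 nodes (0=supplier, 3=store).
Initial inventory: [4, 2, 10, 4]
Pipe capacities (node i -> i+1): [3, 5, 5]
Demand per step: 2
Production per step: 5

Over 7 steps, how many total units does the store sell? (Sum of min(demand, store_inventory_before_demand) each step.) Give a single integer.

Answer: 14

Derivation:
Step 1: sold=2 (running total=2) -> [6 3 7 7]
Step 2: sold=2 (running total=4) -> [8 3 5 10]
Step 3: sold=2 (running total=6) -> [10 3 3 13]
Step 4: sold=2 (running total=8) -> [12 3 3 14]
Step 5: sold=2 (running total=10) -> [14 3 3 15]
Step 6: sold=2 (running total=12) -> [16 3 3 16]
Step 7: sold=2 (running total=14) -> [18 3 3 17]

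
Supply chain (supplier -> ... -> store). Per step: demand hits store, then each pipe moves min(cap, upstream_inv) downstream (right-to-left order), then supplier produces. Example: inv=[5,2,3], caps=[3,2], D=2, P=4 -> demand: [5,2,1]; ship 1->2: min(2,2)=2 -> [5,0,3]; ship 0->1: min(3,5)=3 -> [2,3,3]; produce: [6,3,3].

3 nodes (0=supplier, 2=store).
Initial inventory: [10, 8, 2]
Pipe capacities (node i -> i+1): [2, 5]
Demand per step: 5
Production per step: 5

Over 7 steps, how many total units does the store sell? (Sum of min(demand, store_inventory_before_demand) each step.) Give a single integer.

Answer: 20

Derivation:
Step 1: sold=2 (running total=2) -> [13 5 5]
Step 2: sold=5 (running total=7) -> [16 2 5]
Step 3: sold=5 (running total=12) -> [19 2 2]
Step 4: sold=2 (running total=14) -> [22 2 2]
Step 5: sold=2 (running total=16) -> [25 2 2]
Step 6: sold=2 (running total=18) -> [28 2 2]
Step 7: sold=2 (running total=20) -> [31 2 2]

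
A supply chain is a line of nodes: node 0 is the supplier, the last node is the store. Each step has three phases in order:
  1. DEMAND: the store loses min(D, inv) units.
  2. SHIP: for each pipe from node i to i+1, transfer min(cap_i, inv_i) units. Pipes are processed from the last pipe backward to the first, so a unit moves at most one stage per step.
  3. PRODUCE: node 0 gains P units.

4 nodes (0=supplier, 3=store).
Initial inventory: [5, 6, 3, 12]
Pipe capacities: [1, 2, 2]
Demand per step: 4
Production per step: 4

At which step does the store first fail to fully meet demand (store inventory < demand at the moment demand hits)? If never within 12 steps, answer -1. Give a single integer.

Step 1: demand=4,sold=4 ship[2->3]=2 ship[1->2]=2 ship[0->1]=1 prod=4 -> [8 5 3 10]
Step 2: demand=4,sold=4 ship[2->3]=2 ship[1->2]=2 ship[0->1]=1 prod=4 -> [11 4 3 8]
Step 3: demand=4,sold=4 ship[2->3]=2 ship[1->2]=2 ship[0->1]=1 prod=4 -> [14 3 3 6]
Step 4: demand=4,sold=4 ship[2->3]=2 ship[1->2]=2 ship[0->1]=1 prod=4 -> [17 2 3 4]
Step 5: demand=4,sold=4 ship[2->3]=2 ship[1->2]=2 ship[0->1]=1 prod=4 -> [20 1 3 2]
Step 6: demand=4,sold=2 ship[2->3]=2 ship[1->2]=1 ship[0->1]=1 prod=4 -> [23 1 2 2]
Step 7: demand=4,sold=2 ship[2->3]=2 ship[1->2]=1 ship[0->1]=1 prod=4 -> [26 1 1 2]
Step 8: demand=4,sold=2 ship[2->3]=1 ship[1->2]=1 ship[0->1]=1 prod=4 -> [29 1 1 1]
Step 9: demand=4,sold=1 ship[2->3]=1 ship[1->2]=1 ship[0->1]=1 prod=4 -> [32 1 1 1]
Step 10: demand=4,sold=1 ship[2->3]=1 ship[1->2]=1 ship[0->1]=1 prod=4 -> [35 1 1 1]
Step 11: demand=4,sold=1 ship[2->3]=1 ship[1->2]=1 ship[0->1]=1 prod=4 -> [38 1 1 1]
Step 12: demand=4,sold=1 ship[2->3]=1 ship[1->2]=1 ship[0->1]=1 prod=4 -> [41 1 1 1]
First stockout at step 6

6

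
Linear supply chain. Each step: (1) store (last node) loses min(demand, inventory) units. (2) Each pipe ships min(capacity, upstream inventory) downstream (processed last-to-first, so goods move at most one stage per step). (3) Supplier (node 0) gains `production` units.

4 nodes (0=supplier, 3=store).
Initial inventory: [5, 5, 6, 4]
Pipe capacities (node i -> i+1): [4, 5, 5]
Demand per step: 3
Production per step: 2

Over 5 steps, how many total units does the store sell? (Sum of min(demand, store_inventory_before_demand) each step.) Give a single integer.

Answer: 15

Derivation:
Step 1: sold=3 (running total=3) -> [3 4 6 6]
Step 2: sold=3 (running total=6) -> [2 3 5 8]
Step 3: sold=3 (running total=9) -> [2 2 3 10]
Step 4: sold=3 (running total=12) -> [2 2 2 10]
Step 5: sold=3 (running total=15) -> [2 2 2 9]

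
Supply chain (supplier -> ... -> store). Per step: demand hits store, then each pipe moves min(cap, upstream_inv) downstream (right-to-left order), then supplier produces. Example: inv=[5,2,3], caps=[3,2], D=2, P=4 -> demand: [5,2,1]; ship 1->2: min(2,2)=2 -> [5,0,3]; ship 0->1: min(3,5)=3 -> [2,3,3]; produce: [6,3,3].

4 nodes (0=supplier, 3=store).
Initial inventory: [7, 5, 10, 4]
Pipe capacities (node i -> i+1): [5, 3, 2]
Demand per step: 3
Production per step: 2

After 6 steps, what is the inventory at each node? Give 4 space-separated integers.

Step 1: demand=3,sold=3 ship[2->3]=2 ship[1->2]=3 ship[0->1]=5 prod=2 -> inv=[4 7 11 3]
Step 2: demand=3,sold=3 ship[2->3]=2 ship[1->2]=3 ship[0->1]=4 prod=2 -> inv=[2 8 12 2]
Step 3: demand=3,sold=2 ship[2->3]=2 ship[1->2]=3 ship[0->1]=2 prod=2 -> inv=[2 7 13 2]
Step 4: demand=3,sold=2 ship[2->3]=2 ship[1->2]=3 ship[0->1]=2 prod=2 -> inv=[2 6 14 2]
Step 5: demand=3,sold=2 ship[2->3]=2 ship[1->2]=3 ship[0->1]=2 prod=2 -> inv=[2 5 15 2]
Step 6: demand=3,sold=2 ship[2->3]=2 ship[1->2]=3 ship[0->1]=2 prod=2 -> inv=[2 4 16 2]

2 4 16 2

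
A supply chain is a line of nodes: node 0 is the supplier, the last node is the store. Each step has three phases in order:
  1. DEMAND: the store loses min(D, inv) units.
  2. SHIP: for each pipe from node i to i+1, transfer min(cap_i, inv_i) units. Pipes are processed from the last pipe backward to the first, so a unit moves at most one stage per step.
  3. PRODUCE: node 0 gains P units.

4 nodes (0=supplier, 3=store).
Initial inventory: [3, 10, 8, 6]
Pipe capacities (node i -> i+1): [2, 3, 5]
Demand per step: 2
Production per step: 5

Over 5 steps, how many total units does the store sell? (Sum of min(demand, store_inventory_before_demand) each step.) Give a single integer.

Step 1: sold=2 (running total=2) -> [6 9 6 9]
Step 2: sold=2 (running total=4) -> [9 8 4 12]
Step 3: sold=2 (running total=6) -> [12 7 3 14]
Step 4: sold=2 (running total=8) -> [15 6 3 15]
Step 5: sold=2 (running total=10) -> [18 5 3 16]

Answer: 10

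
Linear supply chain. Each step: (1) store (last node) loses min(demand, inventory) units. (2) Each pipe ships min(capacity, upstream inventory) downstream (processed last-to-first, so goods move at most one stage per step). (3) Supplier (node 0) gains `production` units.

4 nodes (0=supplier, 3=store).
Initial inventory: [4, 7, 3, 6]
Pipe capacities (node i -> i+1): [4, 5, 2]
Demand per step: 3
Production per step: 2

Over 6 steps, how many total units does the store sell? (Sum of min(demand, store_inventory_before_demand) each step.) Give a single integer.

Step 1: sold=3 (running total=3) -> [2 6 6 5]
Step 2: sold=3 (running total=6) -> [2 3 9 4]
Step 3: sold=3 (running total=9) -> [2 2 10 3]
Step 4: sold=3 (running total=12) -> [2 2 10 2]
Step 5: sold=2 (running total=14) -> [2 2 10 2]
Step 6: sold=2 (running total=16) -> [2 2 10 2]

Answer: 16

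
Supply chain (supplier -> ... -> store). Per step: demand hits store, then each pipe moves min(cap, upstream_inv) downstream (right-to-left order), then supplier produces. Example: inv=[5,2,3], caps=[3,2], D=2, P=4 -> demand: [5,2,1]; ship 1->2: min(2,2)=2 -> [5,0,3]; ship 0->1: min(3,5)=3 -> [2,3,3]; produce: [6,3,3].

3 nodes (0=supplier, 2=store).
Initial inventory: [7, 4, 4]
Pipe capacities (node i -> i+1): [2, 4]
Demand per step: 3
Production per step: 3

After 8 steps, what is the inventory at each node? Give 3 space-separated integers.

Step 1: demand=3,sold=3 ship[1->2]=4 ship[0->1]=2 prod=3 -> inv=[8 2 5]
Step 2: demand=3,sold=3 ship[1->2]=2 ship[0->1]=2 prod=3 -> inv=[9 2 4]
Step 3: demand=3,sold=3 ship[1->2]=2 ship[0->1]=2 prod=3 -> inv=[10 2 3]
Step 4: demand=3,sold=3 ship[1->2]=2 ship[0->1]=2 prod=3 -> inv=[11 2 2]
Step 5: demand=3,sold=2 ship[1->2]=2 ship[0->1]=2 prod=3 -> inv=[12 2 2]
Step 6: demand=3,sold=2 ship[1->2]=2 ship[0->1]=2 prod=3 -> inv=[13 2 2]
Step 7: demand=3,sold=2 ship[1->2]=2 ship[0->1]=2 prod=3 -> inv=[14 2 2]
Step 8: demand=3,sold=2 ship[1->2]=2 ship[0->1]=2 prod=3 -> inv=[15 2 2]

15 2 2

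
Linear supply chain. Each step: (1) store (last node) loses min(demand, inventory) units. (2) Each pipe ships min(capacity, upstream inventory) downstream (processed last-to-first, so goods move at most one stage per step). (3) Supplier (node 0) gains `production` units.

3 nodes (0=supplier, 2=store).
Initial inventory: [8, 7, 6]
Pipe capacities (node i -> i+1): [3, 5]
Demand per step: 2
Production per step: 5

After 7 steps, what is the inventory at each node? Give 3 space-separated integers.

Step 1: demand=2,sold=2 ship[1->2]=5 ship[0->1]=3 prod=5 -> inv=[10 5 9]
Step 2: demand=2,sold=2 ship[1->2]=5 ship[0->1]=3 prod=5 -> inv=[12 3 12]
Step 3: demand=2,sold=2 ship[1->2]=3 ship[0->1]=3 prod=5 -> inv=[14 3 13]
Step 4: demand=2,sold=2 ship[1->2]=3 ship[0->1]=3 prod=5 -> inv=[16 3 14]
Step 5: demand=2,sold=2 ship[1->2]=3 ship[0->1]=3 prod=5 -> inv=[18 3 15]
Step 6: demand=2,sold=2 ship[1->2]=3 ship[0->1]=3 prod=5 -> inv=[20 3 16]
Step 7: demand=2,sold=2 ship[1->2]=3 ship[0->1]=3 prod=5 -> inv=[22 3 17]

22 3 17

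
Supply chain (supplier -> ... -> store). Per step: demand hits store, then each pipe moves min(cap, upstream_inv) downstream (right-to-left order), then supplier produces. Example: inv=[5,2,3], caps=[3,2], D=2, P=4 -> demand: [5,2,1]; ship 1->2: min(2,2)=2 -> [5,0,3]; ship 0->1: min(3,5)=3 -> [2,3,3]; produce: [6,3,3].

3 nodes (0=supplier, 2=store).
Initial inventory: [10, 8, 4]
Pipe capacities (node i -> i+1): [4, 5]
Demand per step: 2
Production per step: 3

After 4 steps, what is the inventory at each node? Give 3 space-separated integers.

Step 1: demand=2,sold=2 ship[1->2]=5 ship[0->1]=4 prod=3 -> inv=[9 7 7]
Step 2: demand=2,sold=2 ship[1->2]=5 ship[0->1]=4 prod=3 -> inv=[8 6 10]
Step 3: demand=2,sold=2 ship[1->2]=5 ship[0->1]=4 prod=3 -> inv=[7 5 13]
Step 4: demand=2,sold=2 ship[1->2]=5 ship[0->1]=4 prod=3 -> inv=[6 4 16]

6 4 16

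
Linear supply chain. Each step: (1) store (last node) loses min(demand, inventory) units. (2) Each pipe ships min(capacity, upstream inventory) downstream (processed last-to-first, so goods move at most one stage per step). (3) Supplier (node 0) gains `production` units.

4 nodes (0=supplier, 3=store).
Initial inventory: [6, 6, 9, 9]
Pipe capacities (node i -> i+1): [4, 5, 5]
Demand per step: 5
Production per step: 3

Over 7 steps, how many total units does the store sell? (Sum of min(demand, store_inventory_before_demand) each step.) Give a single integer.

Answer: 35

Derivation:
Step 1: sold=5 (running total=5) -> [5 5 9 9]
Step 2: sold=5 (running total=10) -> [4 4 9 9]
Step 3: sold=5 (running total=15) -> [3 4 8 9]
Step 4: sold=5 (running total=20) -> [3 3 7 9]
Step 5: sold=5 (running total=25) -> [3 3 5 9]
Step 6: sold=5 (running total=30) -> [3 3 3 9]
Step 7: sold=5 (running total=35) -> [3 3 3 7]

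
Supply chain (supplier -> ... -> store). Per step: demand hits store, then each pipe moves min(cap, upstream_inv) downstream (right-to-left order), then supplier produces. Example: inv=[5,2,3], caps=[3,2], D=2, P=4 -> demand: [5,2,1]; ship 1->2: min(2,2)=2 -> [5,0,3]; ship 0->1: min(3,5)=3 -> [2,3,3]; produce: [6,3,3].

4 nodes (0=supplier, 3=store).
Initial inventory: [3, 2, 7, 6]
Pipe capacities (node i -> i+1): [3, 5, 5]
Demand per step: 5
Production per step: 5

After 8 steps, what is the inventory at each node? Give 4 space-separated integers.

Step 1: demand=5,sold=5 ship[2->3]=5 ship[1->2]=2 ship[0->1]=3 prod=5 -> inv=[5 3 4 6]
Step 2: demand=5,sold=5 ship[2->3]=4 ship[1->2]=3 ship[0->1]=3 prod=5 -> inv=[7 3 3 5]
Step 3: demand=5,sold=5 ship[2->3]=3 ship[1->2]=3 ship[0->1]=3 prod=5 -> inv=[9 3 3 3]
Step 4: demand=5,sold=3 ship[2->3]=3 ship[1->2]=3 ship[0->1]=3 prod=5 -> inv=[11 3 3 3]
Step 5: demand=5,sold=3 ship[2->3]=3 ship[1->2]=3 ship[0->1]=3 prod=5 -> inv=[13 3 3 3]
Step 6: demand=5,sold=3 ship[2->3]=3 ship[1->2]=3 ship[0->1]=3 prod=5 -> inv=[15 3 3 3]
Step 7: demand=5,sold=3 ship[2->3]=3 ship[1->2]=3 ship[0->1]=3 prod=5 -> inv=[17 3 3 3]
Step 8: demand=5,sold=3 ship[2->3]=3 ship[1->2]=3 ship[0->1]=3 prod=5 -> inv=[19 3 3 3]

19 3 3 3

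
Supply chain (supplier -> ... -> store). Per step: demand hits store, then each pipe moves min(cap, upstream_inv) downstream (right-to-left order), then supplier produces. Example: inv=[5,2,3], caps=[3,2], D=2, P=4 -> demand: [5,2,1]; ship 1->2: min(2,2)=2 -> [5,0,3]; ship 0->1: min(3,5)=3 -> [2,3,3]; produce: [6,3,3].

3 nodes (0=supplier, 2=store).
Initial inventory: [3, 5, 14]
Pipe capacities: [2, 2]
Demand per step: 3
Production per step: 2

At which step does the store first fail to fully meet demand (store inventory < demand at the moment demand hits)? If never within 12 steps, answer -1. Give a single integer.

Step 1: demand=3,sold=3 ship[1->2]=2 ship[0->1]=2 prod=2 -> [3 5 13]
Step 2: demand=3,sold=3 ship[1->2]=2 ship[0->1]=2 prod=2 -> [3 5 12]
Step 3: demand=3,sold=3 ship[1->2]=2 ship[0->1]=2 prod=2 -> [3 5 11]
Step 4: demand=3,sold=3 ship[1->2]=2 ship[0->1]=2 prod=2 -> [3 5 10]
Step 5: demand=3,sold=3 ship[1->2]=2 ship[0->1]=2 prod=2 -> [3 5 9]
Step 6: demand=3,sold=3 ship[1->2]=2 ship[0->1]=2 prod=2 -> [3 5 8]
Step 7: demand=3,sold=3 ship[1->2]=2 ship[0->1]=2 prod=2 -> [3 5 7]
Step 8: demand=3,sold=3 ship[1->2]=2 ship[0->1]=2 prod=2 -> [3 5 6]
Step 9: demand=3,sold=3 ship[1->2]=2 ship[0->1]=2 prod=2 -> [3 5 5]
Step 10: demand=3,sold=3 ship[1->2]=2 ship[0->1]=2 prod=2 -> [3 5 4]
Step 11: demand=3,sold=3 ship[1->2]=2 ship[0->1]=2 prod=2 -> [3 5 3]
Step 12: demand=3,sold=3 ship[1->2]=2 ship[0->1]=2 prod=2 -> [3 5 2]
No stockout in 12 steps

-1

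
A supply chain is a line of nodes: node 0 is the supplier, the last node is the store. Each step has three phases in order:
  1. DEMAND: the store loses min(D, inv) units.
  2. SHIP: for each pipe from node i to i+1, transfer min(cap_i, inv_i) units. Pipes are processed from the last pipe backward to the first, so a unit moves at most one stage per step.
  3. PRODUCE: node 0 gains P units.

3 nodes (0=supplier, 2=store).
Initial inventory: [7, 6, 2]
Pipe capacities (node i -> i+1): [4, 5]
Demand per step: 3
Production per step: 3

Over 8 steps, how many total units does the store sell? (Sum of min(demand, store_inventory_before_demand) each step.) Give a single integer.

Answer: 23

Derivation:
Step 1: sold=2 (running total=2) -> [6 5 5]
Step 2: sold=3 (running total=5) -> [5 4 7]
Step 3: sold=3 (running total=8) -> [4 4 8]
Step 4: sold=3 (running total=11) -> [3 4 9]
Step 5: sold=3 (running total=14) -> [3 3 10]
Step 6: sold=3 (running total=17) -> [3 3 10]
Step 7: sold=3 (running total=20) -> [3 3 10]
Step 8: sold=3 (running total=23) -> [3 3 10]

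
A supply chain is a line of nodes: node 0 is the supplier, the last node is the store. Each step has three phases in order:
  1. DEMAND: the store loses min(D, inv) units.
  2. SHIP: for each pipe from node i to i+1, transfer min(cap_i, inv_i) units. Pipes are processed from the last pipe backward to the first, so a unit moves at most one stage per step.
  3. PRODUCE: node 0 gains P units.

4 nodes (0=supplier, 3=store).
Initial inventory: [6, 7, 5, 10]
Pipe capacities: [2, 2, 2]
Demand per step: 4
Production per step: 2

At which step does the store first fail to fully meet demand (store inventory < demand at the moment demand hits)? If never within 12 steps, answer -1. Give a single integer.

Step 1: demand=4,sold=4 ship[2->3]=2 ship[1->2]=2 ship[0->1]=2 prod=2 -> [6 7 5 8]
Step 2: demand=4,sold=4 ship[2->3]=2 ship[1->2]=2 ship[0->1]=2 prod=2 -> [6 7 5 6]
Step 3: demand=4,sold=4 ship[2->3]=2 ship[1->2]=2 ship[0->1]=2 prod=2 -> [6 7 5 4]
Step 4: demand=4,sold=4 ship[2->3]=2 ship[1->2]=2 ship[0->1]=2 prod=2 -> [6 7 5 2]
Step 5: demand=4,sold=2 ship[2->3]=2 ship[1->2]=2 ship[0->1]=2 prod=2 -> [6 7 5 2]
Step 6: demand=4,sold=2 ship[2->3]=2 ship[1->2]=2 ship[0->1]=2 prod=2 -> [6 7 5 2]
Step 7: demand=4,sold=2 ship[2->3]=2 ship[1->2]=2 ship[0->1]=2 prod=2 -> [6 7 5 2]
Step 8: demand=4,sold=2 ship[2->3]=2 ship[1->2]=2 ship[0->1]=2 prod=2 -> [6 7 5 2]
Step 9: demand=4,sold=2 ship[2->3]=2 ship[1->2]=2 ship[0->1]=2 prod=2 -> [6 7 5 2]
Step 10: demand=4,sold=2 ship[2->3]=2 ship[1->2]=2 ship[0->1]=2 prod=2 -> [6 7 5 2]
Step 11: demand=4,sold=2 ship[2->3]=2 ship[1->2]=2 ship[0->1]=2 prod=2 -> [6 7 5 2]
Step 12: demand=4,sold=2 ship[2->3]=2 ship[1->2]=2 ship[0->1]=2 prod=2 -> [6 7 5 2]
First stockout at step 5

5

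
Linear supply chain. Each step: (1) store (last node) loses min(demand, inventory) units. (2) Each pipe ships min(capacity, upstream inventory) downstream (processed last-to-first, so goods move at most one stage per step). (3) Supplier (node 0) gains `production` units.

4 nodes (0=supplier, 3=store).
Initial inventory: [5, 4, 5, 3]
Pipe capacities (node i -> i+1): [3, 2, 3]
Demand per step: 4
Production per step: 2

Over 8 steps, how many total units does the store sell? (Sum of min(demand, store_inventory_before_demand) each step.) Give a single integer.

Answer: 20

Derivation:
Step 1: sold=3 (running total=3) -> [4 5 4 3]
Step 2: sold=3 (running total=6) -> [3 6 3 3]
Step 3: sold=3 (running total=9) -> [2 7 2 3]
Step 4: sold=3 (running total=12) -> [2 7 2 2]
Step 5: sold=2 (running total=14) -> [2 7 2 2]
Step 6: sold=2 (running total=16) -> [2 7 2 2]
Step 7: sold=2 (running total=18) -> [2 7 2 2]
Step 8: sold=2 (running total=20) -> [2 7 2 2]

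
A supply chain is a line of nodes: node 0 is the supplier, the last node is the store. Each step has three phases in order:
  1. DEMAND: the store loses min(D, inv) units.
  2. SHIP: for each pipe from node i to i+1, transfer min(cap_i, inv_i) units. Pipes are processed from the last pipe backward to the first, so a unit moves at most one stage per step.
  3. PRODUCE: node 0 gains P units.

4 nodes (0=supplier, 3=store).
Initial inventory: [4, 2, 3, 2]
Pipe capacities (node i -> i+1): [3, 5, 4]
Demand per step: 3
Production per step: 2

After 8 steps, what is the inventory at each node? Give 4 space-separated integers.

Step 1: demand=3,sold=2 ship[2->3]=3 ship[1->2]=2 ship[0->1]=3 prod=2 -> inv=[3 3 2 3]
Step 2: demand=3,sold=3 ship[2->3]=2 ship[1->2]=3 ship[0->1]=3 prod=2 -> inv=[2 3 3 2]
Step 3: demand=3,sold=2 ship[2->3]=3 ship[1->2]=3 ship[0->1]=2 prod=2 -> inv=[2 2 3 3]
Step 4: demand=3,sold=3 ship[2->3]=3 ship[1->2]=2 ship[0->1]=2 prod=2 -> inv=[2 2 2 3]
Step 5: demand=3,sold=3 ship[2->3]=2 ship[1->2]=2 ship[0->1]=2 prod=2 -> inv=[2 2 2 2]
Step 6: demand=3,sold=2 ship[2->3]=2 ship[1->2]=2 ship[0->1]=2 prod=2 -> inv=[2 2 2 2]
Step 7: demand=3,sold=2 ship[2->3]=2 ship[1->2]=2 ship[0->1]=2 prod=2 -> inv=[2 2 2 2]
Step 8: demand=3,sold=2 ship[2->3]=2 ship[1->2]=2 ship[0->1]=2 prod=2 -> inv=[2 2 2 2]

2 2 2 2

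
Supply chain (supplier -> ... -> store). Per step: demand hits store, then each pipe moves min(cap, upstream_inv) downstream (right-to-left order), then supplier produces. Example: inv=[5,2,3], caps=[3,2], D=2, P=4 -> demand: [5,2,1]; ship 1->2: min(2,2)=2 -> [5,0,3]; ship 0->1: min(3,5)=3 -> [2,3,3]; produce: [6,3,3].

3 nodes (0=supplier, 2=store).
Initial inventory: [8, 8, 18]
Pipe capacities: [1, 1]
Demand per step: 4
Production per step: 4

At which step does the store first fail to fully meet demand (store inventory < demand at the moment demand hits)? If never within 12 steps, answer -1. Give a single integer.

Step 1: demand=4,sold=4 ship[1->2]=1 ship[0->1]=1 prod=4 -> [11 8 15]
Step 2: demand=4,sold=4 ship[1->2]=1 ship[0->1]=1 prod=4 -> [14 8 12]
Step 3: demand=4,sold=4 ship[1->2]=1 ship[0->1]=1 prod=4 -> [17 8 9]
Step 4: demand=4,sold=4 ship[1->2]=1 ship[0->1]=1 prod=4 -> [20 8 6]
Step 5: demand=4,sold=4 ship[1->2]=1 ship[0->1]=1 prod=4 -> [23 8 3]
Step 6: demand=4,sold=3 ship[1->2]=1 ship[0->1]=1 prod=4 -> [26 8 1]
Step 7: demand=4,sold=1 ship[1->2]=1 ship[0->1]=1 prod=4 -> [29 8 1]
Step 8: demand=4,sold=1 ship[1->2]=1 ship[0->1]=1 prod=4 -> [32 8 1]
Step 9: demand=4,sold=1 ship[1->2]=1 ship[0->1]=1 prod=4 -> [35 8 1]
Step 10: demand=4,sold=1 ship[1->2]=1 ship[0->1]=1 prod=4 -> [38 8 1]
Step 11: demand=4,sold=1 ship[1->2]=1 ship[0->1]=1 prod=4 -> [41 8 1]
Step 12: demand=4,sold=1 ship[1->2]=1 ship[0->1]=1 prod=4 -> [44 8 1]
First stockout at step 6

6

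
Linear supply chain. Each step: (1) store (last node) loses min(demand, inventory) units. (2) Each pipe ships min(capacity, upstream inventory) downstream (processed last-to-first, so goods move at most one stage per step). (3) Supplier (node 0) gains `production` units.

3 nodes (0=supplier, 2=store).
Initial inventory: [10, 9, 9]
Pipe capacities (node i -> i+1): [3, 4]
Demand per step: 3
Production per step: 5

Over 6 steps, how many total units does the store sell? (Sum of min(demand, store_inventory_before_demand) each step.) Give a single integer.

Step 1: sold=3 (running total=3) -> [12 8 10]
Step 2: sold=3 (running total=6) -> [14 7 11]
Step 3: sold=3 (running total=9) -> [16 6 12]
Step 4: sold=3 (running total=12) -> [18 5 13]
Step 5: sold=3 (running total=15) -> [20 4 14]
Step 6: sold=3 (running total=18) -> [22 3 15]

Answer: 18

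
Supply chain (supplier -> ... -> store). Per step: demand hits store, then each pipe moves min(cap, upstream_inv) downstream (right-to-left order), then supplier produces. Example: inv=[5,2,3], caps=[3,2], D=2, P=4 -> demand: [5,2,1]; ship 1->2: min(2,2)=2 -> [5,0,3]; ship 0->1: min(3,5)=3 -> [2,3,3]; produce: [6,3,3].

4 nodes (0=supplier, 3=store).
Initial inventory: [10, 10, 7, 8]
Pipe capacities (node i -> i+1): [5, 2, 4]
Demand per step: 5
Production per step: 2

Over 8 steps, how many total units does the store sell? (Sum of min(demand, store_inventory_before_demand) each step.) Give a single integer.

Answer: 27

Derivation:
Step 1: sold=5 (running total=5) -> [7 13 5 7]
Step 2: sold=5 (running total=10) -> [4 16 3 6]
Step 3: sold=5 (running total=15) -> [2 18 2 4]
Step 4: sold=4 (running total=19) -> [2 18 2 2]
Step 5: sold=2 (running total=21) -> [2 18 2 2]
Step 6: sold=2 (running total=23) -> [2 18 2 2]
Step 7: sold=2 (running total=25) -> [2 18 2 2]
Step 8: sold=2 (running total=27) -> [2 18 2 2]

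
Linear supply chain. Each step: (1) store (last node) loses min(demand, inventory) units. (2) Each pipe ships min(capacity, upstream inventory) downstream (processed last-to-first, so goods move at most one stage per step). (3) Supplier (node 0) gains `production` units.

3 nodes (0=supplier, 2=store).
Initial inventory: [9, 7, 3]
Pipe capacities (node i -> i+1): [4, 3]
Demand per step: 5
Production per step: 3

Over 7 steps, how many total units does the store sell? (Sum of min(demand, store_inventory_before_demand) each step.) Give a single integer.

Answer: 21

Derivation:
Step 1: sold=3 (running total=3) -> [8 8 3]
Step 2: sold=3 (running total=6) -> [7 9 3]
Step 3: sold=3 (running total=9) -> [6 10 3]
Step 4: sold=3 (running total=12) -> [5 11 3]
Step 5: sold=3 (running total=15) -> [4 12 3]
Step 6: sold=3 (running total=18) -> [3 13 3]
Step 7: sold=3 (running total=21) -> [3 13 3]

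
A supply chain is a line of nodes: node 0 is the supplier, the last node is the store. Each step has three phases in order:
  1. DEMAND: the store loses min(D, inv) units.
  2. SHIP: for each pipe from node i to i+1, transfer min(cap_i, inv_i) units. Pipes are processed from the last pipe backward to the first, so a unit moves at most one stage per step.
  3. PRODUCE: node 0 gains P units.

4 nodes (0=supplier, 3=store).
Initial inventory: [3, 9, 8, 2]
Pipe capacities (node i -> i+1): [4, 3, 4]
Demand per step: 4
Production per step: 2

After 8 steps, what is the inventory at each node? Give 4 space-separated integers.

Step 1: demand=4,sold=2 ship[2->3]=4 ship[1->2]=3 ship[0->1]=3 prod=2 -> inv=[2 9 7 4]
Step 2: demand=4,sold=4 ship[2->3]=4 ship[1->2]=3 ship[0->1]=2 prod=2 -> inv=[2 8 6 4]
Step 3: demand=4,sold=4 ship[2->3]=4 ship[1->2]=3 ship[0->1]=2 prod=2 -> inv=[2 7 5 4]
Step 4: demand=4,sold=4 ship[2->3]=4 ship[1->2]=3 ship[0->1]=2 prod=2 -> inv=[2 6 4 4]
Step 5: demand=4,sold=4 ship[2->3]=4 ship[1->2]=3 ship[0->1]=2 prod=2 -> inv=[2 5 3 4]
Step 6: demand=4,sold=4 ship[2->3]=3 ship[1->2]=3 ship[0->1]=2 prod=2 -> inv=[2 4 3 3]
Step 7: demand=4,sold=3 ship[2->3]=3 ship[1->2]=3 ship[0->1]=2 prod=2 -> inv=[2 3 3 3]
Step 8: demand=4,sold=3 ship[2->3]=3 ship[1->2]=3 ship[0->1]=2 prod=2 -> inv=[2 2 3 3]

2 2 3 3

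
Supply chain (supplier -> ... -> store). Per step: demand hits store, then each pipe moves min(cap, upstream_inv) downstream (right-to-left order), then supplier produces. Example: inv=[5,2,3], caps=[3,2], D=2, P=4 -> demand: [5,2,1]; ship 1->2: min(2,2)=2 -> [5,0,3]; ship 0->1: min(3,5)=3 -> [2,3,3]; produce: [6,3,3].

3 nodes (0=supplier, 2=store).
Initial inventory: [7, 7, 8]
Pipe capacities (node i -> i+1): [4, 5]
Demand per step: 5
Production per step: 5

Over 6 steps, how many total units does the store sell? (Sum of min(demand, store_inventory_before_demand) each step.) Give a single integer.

Answer: 30

Derivation:
Step 1: sold=5 (running total=5) -> [8 6 8]
Step 2: sold=5 (running total=10) -> [9 5 8]
Step 3: sold=5 (running total=15) -> [10 4 8]
Step 4: sold=5 (running total=20) -> [11 4 7]
Step 5: sold=5 (running total=25) -> [12 4 6]
Step 6: sold=5 (running total=30) -> [13 4 5]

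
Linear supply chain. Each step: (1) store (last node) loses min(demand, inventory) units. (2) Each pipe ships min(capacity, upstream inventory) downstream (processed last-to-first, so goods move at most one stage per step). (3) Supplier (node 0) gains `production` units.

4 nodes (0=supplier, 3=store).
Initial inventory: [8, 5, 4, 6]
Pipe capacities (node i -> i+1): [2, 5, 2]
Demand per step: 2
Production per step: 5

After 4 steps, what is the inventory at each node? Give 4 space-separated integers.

Step 1: demand=2,sold=2 ship[2->3]=2 ship[1->2]=5 ship[0->1]=2 prod=5 -> inv=[11 2 7 6]
Step 2: demand=2,sold=2 ship[2->3]=2 ship[1->2]=2 ship[0->1]=2 prod=5 -> inv=[14 2 7 6]
Step 3: demand=2,sold=2 ship[2->3]=2 ship[1->2]=2 ship[0->1]=2 prod=5 -> inv=[17 2 7 6]
Step 4: demand=2,sold=2 ship[2->3]=2 ship[1->2]=2 ship[0->1]=2 prod=5 -> inv=[20 2 7 6]

20 2 7 6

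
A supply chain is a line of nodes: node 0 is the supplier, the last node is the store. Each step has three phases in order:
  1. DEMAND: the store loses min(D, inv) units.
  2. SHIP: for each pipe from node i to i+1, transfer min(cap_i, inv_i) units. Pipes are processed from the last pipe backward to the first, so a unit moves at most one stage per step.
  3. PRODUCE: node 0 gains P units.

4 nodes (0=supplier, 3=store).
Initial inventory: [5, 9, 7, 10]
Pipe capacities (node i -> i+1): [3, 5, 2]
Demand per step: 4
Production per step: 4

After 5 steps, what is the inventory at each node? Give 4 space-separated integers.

Step 1: demand=4,sold=4 ship[2->3]=2 ship[1->2]=5 ship[0->1]=3 prod=4 -> inv=[6 7 10 8]
Step 2: demand=4,sold=4 ship[2->3]=2 ship[1->2]=5 ship[0->1]=3 prod=4 -> inv=[7 5 13 6]
Step 3: demand=4,sold=4 ship[2->3]=2 ship[1->2]=5 ship[0->1]=3 prod=4 -> inv=[8 3 16 4]
Step 4: demand=4,sold=4 ship[2->3]=2 ship[1->2]=3 ship[0->1]=3 prod=4 -> inv=[9 3 17 2]
Step 5: demand=4,sold=2 ship[2->3]=2 ship[1->2]=3 ship[0->1]=3 prod=4 -> inv=[10 3 18 2]

10 3 18 2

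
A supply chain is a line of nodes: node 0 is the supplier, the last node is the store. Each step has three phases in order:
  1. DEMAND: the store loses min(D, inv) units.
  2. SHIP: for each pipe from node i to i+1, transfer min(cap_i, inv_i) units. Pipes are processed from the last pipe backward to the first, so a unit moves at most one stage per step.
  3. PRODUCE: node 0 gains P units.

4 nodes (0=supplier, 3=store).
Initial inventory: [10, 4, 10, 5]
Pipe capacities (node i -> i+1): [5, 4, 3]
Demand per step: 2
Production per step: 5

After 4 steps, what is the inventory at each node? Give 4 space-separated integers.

Step 1: demand=2,sold=2 ship[2->3]=3 ship[1->2]=4 ship[0->1]=5 prod=5 -> inv=[10 5 11 6]
Step 2: demand=2,sold=2 ship[2->3]=3 ship[1->2]=4 ship[0->1]=5 prod=5 -> inv=[10 6 12 7]
Step 3: demand=2,sold=2 ship[2->3]=3 ship[1->2]=4 ship[0->1]=5 prod=5 -> inv=[10 7 13 8]
Step 4: demand=2,sold=2 ship[2->3]=3 ship[1->2]=4 ship[0->1]=5 prod=5 -> inv=[10 8 14 9]

10 8 14 9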